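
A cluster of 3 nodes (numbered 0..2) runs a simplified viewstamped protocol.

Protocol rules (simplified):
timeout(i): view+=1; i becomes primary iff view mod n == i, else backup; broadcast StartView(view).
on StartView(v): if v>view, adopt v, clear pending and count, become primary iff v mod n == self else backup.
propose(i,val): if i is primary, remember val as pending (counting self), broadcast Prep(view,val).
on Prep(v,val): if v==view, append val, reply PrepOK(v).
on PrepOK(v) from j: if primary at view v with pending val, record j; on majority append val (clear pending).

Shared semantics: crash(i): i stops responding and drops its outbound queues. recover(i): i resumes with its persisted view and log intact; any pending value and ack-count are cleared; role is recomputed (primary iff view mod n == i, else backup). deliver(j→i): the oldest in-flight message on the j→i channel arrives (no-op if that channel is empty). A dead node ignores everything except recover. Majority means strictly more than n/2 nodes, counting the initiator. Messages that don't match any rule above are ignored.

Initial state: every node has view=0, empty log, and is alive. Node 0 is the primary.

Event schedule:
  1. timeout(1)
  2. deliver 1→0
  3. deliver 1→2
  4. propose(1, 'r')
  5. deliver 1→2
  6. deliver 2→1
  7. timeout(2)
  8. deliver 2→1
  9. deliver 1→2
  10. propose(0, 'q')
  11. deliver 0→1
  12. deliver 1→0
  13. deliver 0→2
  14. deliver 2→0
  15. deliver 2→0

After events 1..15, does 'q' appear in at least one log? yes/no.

no

step 1 timeout(1): 1={prim,v=1,log=-}
step 2 deliver 1→0: 0={back,v=1,log=-}
step 3 deliver 1→2: 2={back,v=1,log=-}
step 4 propose(1,'r'): —
step 5 deliver 1→2: 2={back,v=1,log=r}
step 6 deliver 2→1: 1={prim,v=1,log=r}
step 7 timeout(2): 2={prim,v=2,log=r}
step 8 deliver 2→1: 1={back,v=2,log=r}
step 9 deliver 1→2: —
step 10 propose(0,'q'): —
step 11 deliver 0→1: —
step 12 deliver 1→0: 0={back,v=1,log=r}
step 13 deliver 0→2: —
step 14 deliver 2→0: 0={back,v=2,log=r}
step 15 deliver 2→0: —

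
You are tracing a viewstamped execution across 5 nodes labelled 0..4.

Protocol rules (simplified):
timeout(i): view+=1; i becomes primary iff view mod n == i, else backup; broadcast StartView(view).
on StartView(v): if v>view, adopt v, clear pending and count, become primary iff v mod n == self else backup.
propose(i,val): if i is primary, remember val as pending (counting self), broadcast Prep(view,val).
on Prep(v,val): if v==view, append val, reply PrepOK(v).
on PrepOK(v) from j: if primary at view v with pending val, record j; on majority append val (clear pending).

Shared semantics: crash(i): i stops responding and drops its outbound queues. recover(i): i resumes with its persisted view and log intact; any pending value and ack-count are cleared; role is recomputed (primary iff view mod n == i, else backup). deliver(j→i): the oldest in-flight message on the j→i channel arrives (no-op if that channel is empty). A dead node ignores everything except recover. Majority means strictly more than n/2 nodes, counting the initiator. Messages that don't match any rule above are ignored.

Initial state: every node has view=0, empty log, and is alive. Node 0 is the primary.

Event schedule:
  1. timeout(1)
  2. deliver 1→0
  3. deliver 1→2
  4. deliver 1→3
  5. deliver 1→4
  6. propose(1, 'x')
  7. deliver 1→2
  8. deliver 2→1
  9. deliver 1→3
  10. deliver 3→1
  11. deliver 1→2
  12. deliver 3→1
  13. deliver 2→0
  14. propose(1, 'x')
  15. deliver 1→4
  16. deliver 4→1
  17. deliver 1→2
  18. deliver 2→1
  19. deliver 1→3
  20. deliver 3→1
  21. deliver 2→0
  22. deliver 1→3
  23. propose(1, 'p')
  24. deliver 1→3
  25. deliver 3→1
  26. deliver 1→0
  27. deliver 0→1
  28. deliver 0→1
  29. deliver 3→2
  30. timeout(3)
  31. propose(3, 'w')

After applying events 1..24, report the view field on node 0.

after 1 — timeout(1): n1:prim/v1/[-]
after 2 — deliver 1→0: n0:back/v1/[-]
after 3 — deliver 1→2: n2:back/v1/[-]
after 4 — deliver 1→3: n3:back/v1/[-]
after 5 — deliver 1→4: n4:back/v1/[-]
after 6 — propose(1,'x'): ·
after 7 — deliver 1→2: n2:back/v1/[x]
after 8 — deliver 2→1: ·
after 9 — deliver 1→3: n3:back/v1/[x]
after 10 — deliver 3→1: n1:prim/v1/[x]
after 11 — deliver 1→2: ·
after 12 — deliver 3→1: ·
after 13 — deliver 2→0: ·
after 14 — propose(1,'x'): ·
after 15 — deliver 1→4: n4:back/v1/[x]
after 16 — deliver 4→1: ·
after 17 — deliver 1→2: n2:back/v1/[x,x]
after 18 — deliver 2→1: n1:prim/v1/[x,x]
after 19 — deliver 1→3: n3:back/v1/[x,x]
after 20 — deliver 3→1: ·
after 21 — deliver 2→0: ·
after 22 — deliver 1→3: ·
after 23 — propose(1,'p'): ·
after 24 — deliver 1→3: n3:back/v1/[x,x,p]

1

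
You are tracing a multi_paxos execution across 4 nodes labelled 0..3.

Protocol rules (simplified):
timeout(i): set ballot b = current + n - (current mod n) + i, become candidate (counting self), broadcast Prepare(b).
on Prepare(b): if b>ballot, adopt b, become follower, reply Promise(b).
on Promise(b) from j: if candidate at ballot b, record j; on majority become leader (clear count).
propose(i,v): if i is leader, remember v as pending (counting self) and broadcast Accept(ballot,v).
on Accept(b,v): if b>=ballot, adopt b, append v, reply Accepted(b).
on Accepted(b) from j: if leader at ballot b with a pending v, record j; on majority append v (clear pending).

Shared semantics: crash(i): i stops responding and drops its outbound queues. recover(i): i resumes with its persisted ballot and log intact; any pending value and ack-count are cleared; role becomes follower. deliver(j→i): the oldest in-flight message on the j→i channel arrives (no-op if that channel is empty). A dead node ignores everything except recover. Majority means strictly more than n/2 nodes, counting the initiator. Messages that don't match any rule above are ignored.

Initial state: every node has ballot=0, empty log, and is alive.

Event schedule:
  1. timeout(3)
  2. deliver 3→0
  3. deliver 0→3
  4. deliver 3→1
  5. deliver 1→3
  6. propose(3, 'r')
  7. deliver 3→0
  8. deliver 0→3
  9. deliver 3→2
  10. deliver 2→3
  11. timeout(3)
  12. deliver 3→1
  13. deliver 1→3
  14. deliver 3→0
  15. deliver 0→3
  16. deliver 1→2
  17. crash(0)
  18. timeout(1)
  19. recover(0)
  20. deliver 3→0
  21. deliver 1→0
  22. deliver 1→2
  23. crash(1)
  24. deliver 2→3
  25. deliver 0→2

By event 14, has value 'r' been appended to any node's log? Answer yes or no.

yes

after 1 — timeout(3): n3:cand/b7/[-]
after 2 — deliver 3→0: n0:foll/b7/[-]
after 3 — deliver 0→3: ·
after 4 — deliver 3→1: n1:foll/b7/[-]
after 5 — deliver 1→3: n3:lead/b7/[-]
after 6 — propose(3,'r'): ·
after 7 — deliver 3→0: n0:foll/b7/[r]
after 8 — deliver 0→3: ·
after 9 — deliver 3→2: n2:foll/b7/[-]
after 10 — deliver 2→3: ·
after 11 — timeout(3): n3:cand/b11/[-]
after 12 — deliver 3→1: n1:foll/b7/[r]
after 13 — deliver 1→3: ·
after 14 — deliver 3→0: n0:foll/b11/[r]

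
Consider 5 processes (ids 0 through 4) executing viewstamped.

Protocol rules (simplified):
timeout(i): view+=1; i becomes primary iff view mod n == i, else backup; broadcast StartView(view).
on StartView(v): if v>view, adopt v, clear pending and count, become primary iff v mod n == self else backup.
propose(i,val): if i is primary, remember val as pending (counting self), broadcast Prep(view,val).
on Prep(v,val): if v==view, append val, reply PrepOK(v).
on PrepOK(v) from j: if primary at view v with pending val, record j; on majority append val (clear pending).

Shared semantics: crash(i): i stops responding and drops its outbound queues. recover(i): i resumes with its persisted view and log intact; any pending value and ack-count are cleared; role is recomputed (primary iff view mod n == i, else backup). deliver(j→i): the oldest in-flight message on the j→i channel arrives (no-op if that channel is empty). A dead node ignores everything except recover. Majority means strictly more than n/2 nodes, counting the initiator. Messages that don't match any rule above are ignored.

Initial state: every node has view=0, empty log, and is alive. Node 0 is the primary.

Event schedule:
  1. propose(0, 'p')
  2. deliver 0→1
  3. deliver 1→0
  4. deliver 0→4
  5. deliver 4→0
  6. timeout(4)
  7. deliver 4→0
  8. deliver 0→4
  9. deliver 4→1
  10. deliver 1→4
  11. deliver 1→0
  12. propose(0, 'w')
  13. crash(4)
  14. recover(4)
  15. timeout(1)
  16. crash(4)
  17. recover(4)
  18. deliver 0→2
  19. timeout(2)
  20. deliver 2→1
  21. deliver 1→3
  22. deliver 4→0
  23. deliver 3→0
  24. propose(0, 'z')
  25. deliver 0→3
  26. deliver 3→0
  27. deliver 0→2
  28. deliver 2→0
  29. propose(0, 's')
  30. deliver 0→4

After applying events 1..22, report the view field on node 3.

2

e1 propose(0,'p'): ·
e2 deliver 0→1: 1[back,v=0,p]
e3 deliver 1→0: ·
e4 deliver 0→4: 4[back,v=0,p]
e5 deliver 4→0: 0[prim,v=0,p]
e6 timeout(4): 4[back,v=1,p]
e7 deliver 4→0: 0[back,v=1,p]
e8 deliver 0→4: ·
e9 deliver 4→1: 1[prim,v=1,p]
e10 deliver 1→4: ·
e11 deliver 1→0: ·
e12 propose(0,'w'): ·
e13 crash(4): 4[✗back,v=1,p]
e14 recover(4): 4[back,v=1,p]
e15 timeout(1): 1[back,v=2,p]
e16 crash(4): 4[✗back,v=1,p]
e17 recover(4): 4[back,v=1,p]
e18 deliver 0→2: 2[back,v=0,p]
e19 timeout(2): 2[back,v=1,p]
e20 deliver 2→1: ·
e21 deliver 1→3: 3[back,v=2,-]
e22 deliver 4→0: ·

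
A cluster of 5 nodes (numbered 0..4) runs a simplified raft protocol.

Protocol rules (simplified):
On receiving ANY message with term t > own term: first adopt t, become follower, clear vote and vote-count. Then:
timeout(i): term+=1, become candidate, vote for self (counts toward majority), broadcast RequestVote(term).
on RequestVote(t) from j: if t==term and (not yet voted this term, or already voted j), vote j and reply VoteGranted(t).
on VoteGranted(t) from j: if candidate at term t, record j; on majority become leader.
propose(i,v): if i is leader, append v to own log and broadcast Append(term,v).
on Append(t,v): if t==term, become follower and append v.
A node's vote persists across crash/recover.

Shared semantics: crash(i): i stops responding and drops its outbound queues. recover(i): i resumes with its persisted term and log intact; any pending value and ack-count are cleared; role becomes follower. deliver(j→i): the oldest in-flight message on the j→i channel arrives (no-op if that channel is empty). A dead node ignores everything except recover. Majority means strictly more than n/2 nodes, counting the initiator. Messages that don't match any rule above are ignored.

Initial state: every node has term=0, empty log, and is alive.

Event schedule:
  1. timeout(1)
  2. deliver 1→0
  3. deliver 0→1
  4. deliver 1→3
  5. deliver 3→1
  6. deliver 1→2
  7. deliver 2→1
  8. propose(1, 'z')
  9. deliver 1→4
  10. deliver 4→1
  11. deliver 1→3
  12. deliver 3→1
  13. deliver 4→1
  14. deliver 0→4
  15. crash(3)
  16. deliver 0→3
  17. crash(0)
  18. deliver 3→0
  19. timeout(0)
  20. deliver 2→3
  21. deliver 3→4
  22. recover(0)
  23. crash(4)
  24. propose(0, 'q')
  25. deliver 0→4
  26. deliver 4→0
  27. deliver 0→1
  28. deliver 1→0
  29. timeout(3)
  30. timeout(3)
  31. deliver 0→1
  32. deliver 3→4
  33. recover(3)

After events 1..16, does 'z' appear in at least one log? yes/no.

step 1 timeout(1): 1={cand,t=1,log=-}
step 2 deliver 1→0: 0={foll,t=1,log=-}
step 3 deliver 0→1: —
step 4 deliver 1→3: 3={foll,t=1,log=-}
step 5 deliver 3→1: 1={lead,t=1,log=-}
step 6 deliver 1→2: 2={foll,t=1,log=-}
step 7 deliver 2→1: —
step 8 propose(1,'z'): 1={lead,t=1,log=z}
step 9 deliver 1→4: 4={foll,t=1,log=-}
step 10 deliver 4→1: —
step 11 deliver 1→3: 3={foll,t=1,log=z}
step 12 deliver 3→1: —
step 13 deliver 4→1: —
step 14 deliver 0→4: —
step 15 crash(3): 3={✗foll,t=1,log=z}
step 16 deliver 0→3: —

yes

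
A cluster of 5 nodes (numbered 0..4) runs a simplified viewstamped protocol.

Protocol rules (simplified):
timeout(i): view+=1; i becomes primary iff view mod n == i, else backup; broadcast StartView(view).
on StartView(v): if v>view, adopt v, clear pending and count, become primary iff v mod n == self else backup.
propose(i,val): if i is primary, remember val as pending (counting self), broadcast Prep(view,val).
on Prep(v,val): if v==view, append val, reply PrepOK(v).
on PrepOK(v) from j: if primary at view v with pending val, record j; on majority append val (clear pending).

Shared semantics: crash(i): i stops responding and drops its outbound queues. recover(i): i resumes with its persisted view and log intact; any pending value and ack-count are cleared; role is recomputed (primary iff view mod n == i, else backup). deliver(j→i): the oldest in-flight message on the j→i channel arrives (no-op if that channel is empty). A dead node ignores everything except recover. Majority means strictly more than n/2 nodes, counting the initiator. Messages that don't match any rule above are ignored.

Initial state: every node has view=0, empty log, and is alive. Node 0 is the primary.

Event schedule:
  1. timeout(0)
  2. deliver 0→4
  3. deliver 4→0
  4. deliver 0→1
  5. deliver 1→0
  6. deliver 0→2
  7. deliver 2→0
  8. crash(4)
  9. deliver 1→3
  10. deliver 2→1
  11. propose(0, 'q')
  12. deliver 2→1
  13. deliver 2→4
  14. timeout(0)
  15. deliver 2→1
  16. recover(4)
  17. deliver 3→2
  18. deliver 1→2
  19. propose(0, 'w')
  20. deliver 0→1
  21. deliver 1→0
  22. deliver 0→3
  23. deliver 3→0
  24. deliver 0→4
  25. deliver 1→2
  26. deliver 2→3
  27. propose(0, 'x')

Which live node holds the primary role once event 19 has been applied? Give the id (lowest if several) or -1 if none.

step 1 timeout(0): 0={back,v=1,log=-}
step 2 deliver 0→4: 4={back,v=1,log=-}
step 3 deliver 4→0: —
step 4 deliver 0→1: 1={prim,v=1,log=-}
step 5 deliver 1→0: —
step 6 deliver 0→2: 2={back,v=1,log=-}
step 7 deliver 2→0: —
step 8 crash(4): 4={✗back,v=1,log=-}
step 9 deliver 1→3: —
step 10 deliver 2→1: —
step 11 propose(0,'q'): —
step 12 deliver 2→1: —
step 13 deliver 2→4: —
step 14 timeout(0): 0={back,v=2,log=-}
step 15 deliver 2→1: —
step 16 recover(4): 4={back,v=1,log=-}
step 17 deliver 3→2: —
step 18 deliver 1→2: —
step 19 propose(0,'w'): —

1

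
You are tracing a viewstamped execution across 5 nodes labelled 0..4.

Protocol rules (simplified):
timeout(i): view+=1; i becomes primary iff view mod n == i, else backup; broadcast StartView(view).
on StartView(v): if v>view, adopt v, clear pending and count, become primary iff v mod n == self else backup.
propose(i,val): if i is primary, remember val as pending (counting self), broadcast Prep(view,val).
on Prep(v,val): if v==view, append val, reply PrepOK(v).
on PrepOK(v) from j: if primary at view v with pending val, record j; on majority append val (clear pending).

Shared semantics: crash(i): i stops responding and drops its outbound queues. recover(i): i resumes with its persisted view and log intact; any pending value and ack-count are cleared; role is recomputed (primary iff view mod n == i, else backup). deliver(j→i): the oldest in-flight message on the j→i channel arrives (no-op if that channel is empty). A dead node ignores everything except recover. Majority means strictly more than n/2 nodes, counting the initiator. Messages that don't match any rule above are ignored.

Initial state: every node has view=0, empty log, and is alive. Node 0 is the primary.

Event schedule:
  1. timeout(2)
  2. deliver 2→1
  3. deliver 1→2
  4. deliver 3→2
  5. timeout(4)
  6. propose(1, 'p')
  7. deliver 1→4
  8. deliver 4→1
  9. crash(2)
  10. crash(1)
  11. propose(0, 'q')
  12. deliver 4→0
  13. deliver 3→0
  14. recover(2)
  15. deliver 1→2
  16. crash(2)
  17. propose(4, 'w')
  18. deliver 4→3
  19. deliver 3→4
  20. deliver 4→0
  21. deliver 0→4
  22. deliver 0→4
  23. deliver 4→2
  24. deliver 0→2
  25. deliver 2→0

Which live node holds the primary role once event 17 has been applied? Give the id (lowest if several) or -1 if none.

-1

step 1 timeout(2): 2={back,v=1,log=-}
step 2 deliver 2→1: 1={prim,v=1,log=-}
step 3 deliver 1→2: —
step 4 deliver 3→2: —
step 5 timeout(4): 4={back,v=1,log=-}
step 6 propose(1,'p'): —
step 7 deliver 1→4: 4={back,v=1,log=p}
step 8 deliver 4→1: —
step 9 crash(2): 2={✗back,v=1,log=-}
step 10 crash(1): 1={✗prim,v=1,log=-}
step 11 propose(0,'q'): —
step 12 deliver 4→0: 0={back,v=1,log=-}
step 13 deliver 3→0: —
step 14 recover(2): 2={back,v=1,log=-}
step 15 deliver 1→2: —
step 16 crash(2): 2={✗back,v=1,log=-}
step 17 propose(4,'w'): —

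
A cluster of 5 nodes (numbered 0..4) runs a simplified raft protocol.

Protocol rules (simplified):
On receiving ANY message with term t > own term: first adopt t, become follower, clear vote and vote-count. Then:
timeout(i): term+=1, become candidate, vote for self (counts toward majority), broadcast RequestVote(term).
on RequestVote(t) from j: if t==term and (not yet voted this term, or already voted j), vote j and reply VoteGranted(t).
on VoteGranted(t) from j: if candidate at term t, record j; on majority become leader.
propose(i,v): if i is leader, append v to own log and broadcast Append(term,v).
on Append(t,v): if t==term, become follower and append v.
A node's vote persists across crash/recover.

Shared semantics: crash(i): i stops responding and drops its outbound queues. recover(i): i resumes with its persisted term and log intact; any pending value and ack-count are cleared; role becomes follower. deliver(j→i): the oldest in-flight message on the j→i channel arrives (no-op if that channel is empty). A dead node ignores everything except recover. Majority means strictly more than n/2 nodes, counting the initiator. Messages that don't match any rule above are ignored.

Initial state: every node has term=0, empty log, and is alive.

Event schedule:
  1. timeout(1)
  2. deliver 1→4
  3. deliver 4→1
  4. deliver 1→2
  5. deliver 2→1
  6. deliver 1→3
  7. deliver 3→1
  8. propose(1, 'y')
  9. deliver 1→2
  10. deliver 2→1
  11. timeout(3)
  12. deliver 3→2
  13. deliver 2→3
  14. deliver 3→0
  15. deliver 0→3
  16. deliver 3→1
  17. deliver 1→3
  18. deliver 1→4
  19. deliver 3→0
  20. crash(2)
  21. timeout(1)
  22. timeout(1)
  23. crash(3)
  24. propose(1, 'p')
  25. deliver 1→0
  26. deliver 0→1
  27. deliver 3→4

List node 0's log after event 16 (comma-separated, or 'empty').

[1] timeout(1) → N1(cand t1 [-])
[2] deliver 1→4 → N4(foll t1 [-])
[3] deliver 4→1 → ∅
[4] deliver 1→2 → N2(foll t1 [-])
[5] deliver 2→1 → N1(lead t1 [-])
[6] deliver 1→3 → N3(foll t1 [-])
[7] deliver 3→1 → ∅
[8] propose(1,'y') → N1(lead t1 [y])
[9] deliver 1→2 → N2(foll t1 [y])
[10] deliver 2→1 → ∅
[11] timeout(3) → N3(cand t2 [-])
[12] deliver 3→2 → N2(foll t2 [y])
[13] deliver 2→3 → ∅
[14] deliver 3→0 → N0(foll t2 [-])
[15] deliver 0→3 → N3(lead t2 [-])
[16] deliver 3→1 → N1(foll t2 [y])

empty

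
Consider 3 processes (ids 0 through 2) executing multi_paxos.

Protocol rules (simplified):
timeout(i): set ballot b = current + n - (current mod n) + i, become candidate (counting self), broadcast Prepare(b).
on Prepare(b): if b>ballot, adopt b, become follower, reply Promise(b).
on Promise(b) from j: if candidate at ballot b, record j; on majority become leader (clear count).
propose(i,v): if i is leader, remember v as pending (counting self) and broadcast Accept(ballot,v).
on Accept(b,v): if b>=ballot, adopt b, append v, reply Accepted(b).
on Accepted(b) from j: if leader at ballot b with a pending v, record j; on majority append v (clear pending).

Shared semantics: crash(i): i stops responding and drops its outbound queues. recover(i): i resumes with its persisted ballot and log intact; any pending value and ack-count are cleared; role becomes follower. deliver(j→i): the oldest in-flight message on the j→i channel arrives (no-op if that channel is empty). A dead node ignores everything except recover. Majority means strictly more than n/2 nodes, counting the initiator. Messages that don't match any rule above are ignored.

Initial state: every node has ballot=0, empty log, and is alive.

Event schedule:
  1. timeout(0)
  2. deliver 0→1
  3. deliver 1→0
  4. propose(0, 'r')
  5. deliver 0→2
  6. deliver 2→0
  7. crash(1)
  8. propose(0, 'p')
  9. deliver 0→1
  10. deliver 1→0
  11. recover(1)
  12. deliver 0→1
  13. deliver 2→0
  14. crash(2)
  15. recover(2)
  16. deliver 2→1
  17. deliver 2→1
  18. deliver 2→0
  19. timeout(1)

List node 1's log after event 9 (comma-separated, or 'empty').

empty

after 1 — timeout(0): n0:cand/b3/[-]
after 2 — deliver 0→1: n1:foll/b3/[-]
after 3 — deliver 1→0: n0:lead/b3/[-]
after 4 — propose(0,'r'): ·
after 5 — deliver 0→2: n2:foll/b3/[-]
after 6 — deliver 2→0: ·
after 7 — crash(1): n1:✗foll/b3/[-]
after 8 — propose(0,'p'): ·
after 9 — deliver 0→1: ·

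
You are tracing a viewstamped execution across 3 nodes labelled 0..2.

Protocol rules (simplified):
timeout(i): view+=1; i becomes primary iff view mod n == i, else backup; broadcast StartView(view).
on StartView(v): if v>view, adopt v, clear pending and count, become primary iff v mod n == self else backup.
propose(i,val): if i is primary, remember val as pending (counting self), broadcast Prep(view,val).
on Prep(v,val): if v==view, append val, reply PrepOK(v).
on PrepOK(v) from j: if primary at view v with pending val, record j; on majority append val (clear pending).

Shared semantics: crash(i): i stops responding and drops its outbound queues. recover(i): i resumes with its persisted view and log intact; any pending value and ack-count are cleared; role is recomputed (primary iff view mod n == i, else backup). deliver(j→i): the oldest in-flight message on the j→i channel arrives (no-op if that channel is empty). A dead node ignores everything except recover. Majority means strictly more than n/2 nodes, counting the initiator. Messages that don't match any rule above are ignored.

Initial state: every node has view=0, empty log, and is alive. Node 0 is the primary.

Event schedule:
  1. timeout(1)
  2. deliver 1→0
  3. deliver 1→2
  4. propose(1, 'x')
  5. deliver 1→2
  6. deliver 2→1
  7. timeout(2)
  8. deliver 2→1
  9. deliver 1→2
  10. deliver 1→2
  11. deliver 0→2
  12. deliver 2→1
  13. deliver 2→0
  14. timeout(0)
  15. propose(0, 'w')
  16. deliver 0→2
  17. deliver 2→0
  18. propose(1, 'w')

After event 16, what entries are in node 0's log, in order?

empty

e1 timeout(1): 1[prim,v=1,-]
e2 deliver 1→0: 0[back,v=1,-]
e3 deliver 1→2: 2[back,v=1,-]
e4 propose(1,'x'): ·
e5 deliver 1→2: 2[back,v=1,x]
e6 deliver 2→1: 1[prim,v=1,x]
e7 timeout(2): 2[prim,v=2,x]
e8 deliver 2→1: 1[back,v=2,x]
e9 deliver 1→2: ·
e10 deliver 1→2: ·
e11 deliver 0→2: ·
e12 deliver 2→1: ·
e13 deliver 2→0: 0[back,v=2,-]
e14 timeout(0): 0[prim,v=3,-]
e15 propose(0,'w'): ·
e16 deliver 0→2: 2[back,v=3,x]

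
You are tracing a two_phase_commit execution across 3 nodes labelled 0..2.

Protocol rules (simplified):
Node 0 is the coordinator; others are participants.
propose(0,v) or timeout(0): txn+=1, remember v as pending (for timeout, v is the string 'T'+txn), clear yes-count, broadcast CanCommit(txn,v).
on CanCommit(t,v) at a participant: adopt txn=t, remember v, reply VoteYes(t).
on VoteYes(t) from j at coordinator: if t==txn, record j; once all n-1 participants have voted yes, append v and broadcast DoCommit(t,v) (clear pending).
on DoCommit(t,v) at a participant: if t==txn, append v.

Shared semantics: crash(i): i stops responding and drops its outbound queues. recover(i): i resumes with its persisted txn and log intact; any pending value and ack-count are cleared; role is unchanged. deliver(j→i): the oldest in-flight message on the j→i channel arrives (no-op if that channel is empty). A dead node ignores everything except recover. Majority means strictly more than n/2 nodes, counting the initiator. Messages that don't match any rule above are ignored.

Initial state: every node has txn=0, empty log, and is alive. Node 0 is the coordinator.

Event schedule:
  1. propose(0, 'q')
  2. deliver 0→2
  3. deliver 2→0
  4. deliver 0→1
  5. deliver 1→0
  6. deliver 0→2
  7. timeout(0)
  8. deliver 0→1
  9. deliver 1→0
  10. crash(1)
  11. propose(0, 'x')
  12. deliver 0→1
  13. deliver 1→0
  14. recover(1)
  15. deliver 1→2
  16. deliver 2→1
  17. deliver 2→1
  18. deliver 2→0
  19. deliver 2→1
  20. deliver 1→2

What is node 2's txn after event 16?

1

[1] propose(0,'q') → N0(coor t1 [-])
[2] deliver 0→2 → N2(part t1 [-])
[3] deliver 2→0 → ∅
[4] deliver 0→1 → N1(part t1 [-])
[5] deliver 1→0 → N0(coor t1 [q])
[6] deliver 0→2 → N2(part t1 [q])
[7] timeout(0) → N0(coor t2 [q])
[8] deliver 0→1 → N1(part t1 [q])
[9] deliver 1→0 → ∅
[10] crash(1) → N1(✗part t1 [q])
[11] propose(0,'x') → N0(coor t3 [q])
[12] deliver 0→1 → ∅
[13] deliver 1→0 → ∅
[14] recover(1) → N1(part t1 [q])
[15] deliver 1→2 → ∅
[16] deliver 2→1 → ∅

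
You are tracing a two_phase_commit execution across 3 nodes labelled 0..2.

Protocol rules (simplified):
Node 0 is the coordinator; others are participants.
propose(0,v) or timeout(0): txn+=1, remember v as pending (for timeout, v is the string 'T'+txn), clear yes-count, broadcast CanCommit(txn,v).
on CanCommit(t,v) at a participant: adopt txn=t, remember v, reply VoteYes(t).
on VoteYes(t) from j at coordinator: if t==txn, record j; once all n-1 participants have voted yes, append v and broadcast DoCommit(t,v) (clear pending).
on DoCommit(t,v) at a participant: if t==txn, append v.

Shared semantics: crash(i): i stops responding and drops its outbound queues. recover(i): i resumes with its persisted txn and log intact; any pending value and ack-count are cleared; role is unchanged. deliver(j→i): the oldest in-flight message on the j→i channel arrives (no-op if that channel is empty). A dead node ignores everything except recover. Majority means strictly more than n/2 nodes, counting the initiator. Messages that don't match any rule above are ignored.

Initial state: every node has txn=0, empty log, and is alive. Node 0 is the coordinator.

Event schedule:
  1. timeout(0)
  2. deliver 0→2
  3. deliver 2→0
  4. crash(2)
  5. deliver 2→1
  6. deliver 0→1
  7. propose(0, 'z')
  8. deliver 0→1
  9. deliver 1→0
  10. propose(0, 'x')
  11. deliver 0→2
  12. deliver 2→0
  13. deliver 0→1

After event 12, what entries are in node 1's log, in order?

empty

after 1 — timeout(0): n0:coor/t1/[-]
after 2 — deliver 0→2: n2:part/t1/[-]
after 3 — deliver 2→0: ·
after 4 — crash(2): n2:✗part/t1/[-]
after 5 — deliver 2→1: ·
after 6 — deliver 0→1: n1:part/t1/[-]
after 7 — propose(0,'z'): n0:coor/t2/[-]
after 8 — deliver 0→1: n1:part/t2/[-]
after 9 — deliver 1→0: ·
after 10 — propose(0,'x'): n0:coor/t3/[-]
after 11 — deliver 0→2: ·
after 12 — deliver 2→0: ·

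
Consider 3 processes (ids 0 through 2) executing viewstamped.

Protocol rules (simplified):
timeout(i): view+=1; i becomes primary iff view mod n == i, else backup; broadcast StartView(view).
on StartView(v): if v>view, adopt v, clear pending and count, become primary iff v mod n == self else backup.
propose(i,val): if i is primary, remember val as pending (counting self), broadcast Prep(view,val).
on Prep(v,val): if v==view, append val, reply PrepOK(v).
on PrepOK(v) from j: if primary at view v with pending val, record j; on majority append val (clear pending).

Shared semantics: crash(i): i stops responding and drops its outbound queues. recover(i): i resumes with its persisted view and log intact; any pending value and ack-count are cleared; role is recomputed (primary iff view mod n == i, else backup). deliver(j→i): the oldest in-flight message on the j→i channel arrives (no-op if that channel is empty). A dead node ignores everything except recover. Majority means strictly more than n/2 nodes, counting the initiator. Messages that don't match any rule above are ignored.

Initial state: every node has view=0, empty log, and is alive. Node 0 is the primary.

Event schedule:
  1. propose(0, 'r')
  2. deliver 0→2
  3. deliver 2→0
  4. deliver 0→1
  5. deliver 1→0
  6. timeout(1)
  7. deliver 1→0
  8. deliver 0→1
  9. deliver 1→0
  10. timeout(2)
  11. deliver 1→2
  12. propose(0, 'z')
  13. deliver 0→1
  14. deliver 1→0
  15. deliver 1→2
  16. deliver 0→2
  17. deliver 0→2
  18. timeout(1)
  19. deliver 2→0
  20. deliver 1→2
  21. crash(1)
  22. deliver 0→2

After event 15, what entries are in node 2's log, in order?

r

step 1 propose(0,'r'): —
step 2 deliver 0→2: 2={back,v=0,log=r}
step 3 deliver 2→0: 0={prim,v=0,log=r}
step 4 deliver 0→1: 1={back,v=0,log=r}
step 5 deliver 1→0: —
step 6 timeout(1): 1={prim,v=1,log=r}
step 7 deliver 1→0: 0={back,v=1,log=r}
step 8 deliver 0→1: —
step 9 deliver 1→0: —
step 10 timeout(2): 2={back,v=1,log=r}
step 11 deliver 1→2: —
step 12 propose(0,'z'): —
step 13 deliver 0→1: —
step 14 deliver 1→0: —
step 15 deliver 1→2: —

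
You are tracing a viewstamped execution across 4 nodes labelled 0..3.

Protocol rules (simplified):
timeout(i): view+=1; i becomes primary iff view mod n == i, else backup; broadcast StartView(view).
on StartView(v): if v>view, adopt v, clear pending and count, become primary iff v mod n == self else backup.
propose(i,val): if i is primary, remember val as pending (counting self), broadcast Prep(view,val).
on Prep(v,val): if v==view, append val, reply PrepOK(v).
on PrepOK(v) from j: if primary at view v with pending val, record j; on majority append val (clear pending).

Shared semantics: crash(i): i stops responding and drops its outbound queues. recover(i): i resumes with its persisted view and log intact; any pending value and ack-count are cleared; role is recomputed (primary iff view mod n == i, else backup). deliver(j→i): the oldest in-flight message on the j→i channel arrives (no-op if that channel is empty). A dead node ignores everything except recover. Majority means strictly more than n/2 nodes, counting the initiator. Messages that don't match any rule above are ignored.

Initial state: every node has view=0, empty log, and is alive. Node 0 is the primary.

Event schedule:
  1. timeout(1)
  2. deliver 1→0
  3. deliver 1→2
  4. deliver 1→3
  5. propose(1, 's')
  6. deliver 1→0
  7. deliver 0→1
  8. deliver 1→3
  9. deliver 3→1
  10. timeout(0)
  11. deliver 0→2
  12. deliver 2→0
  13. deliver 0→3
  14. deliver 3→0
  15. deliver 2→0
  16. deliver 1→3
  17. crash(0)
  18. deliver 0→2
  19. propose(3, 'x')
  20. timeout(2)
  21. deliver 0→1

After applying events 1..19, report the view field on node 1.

1

e1 timeout(1): 1[prim,v=1,-]
e2 deliver 1→0: 0[back,v=1,-]
e3 deliver 1→2: 2[back,v=1,-]
e4 deliver 1→3: 3[back,v=1,-]
e5 propose(1,'s'): ·
e6 deliver 1→0: 0[back,v=1,s]
e7 deliver 0→1: ·
e8 deliver 1→3: 3[back,v=1,s]
e9 deliver 3→1: 1[prim,v=1,s]
e10 timeout(0): 0[back,v=2,s]
e11 deliver 0→2: 2[prim,v=2,-]
e12 deliver 2→0: ·
e13 deliver 0→3: 3[back,v=2,s]
e14 deliver 3→0: ·
e15 deliver 2→0: ·
e16 deliver 1→3: ·
e17 crash(0): 0[✗back,v=2,s]
e18 deliver 0→2: ·
e19 propose(3,'x'): ·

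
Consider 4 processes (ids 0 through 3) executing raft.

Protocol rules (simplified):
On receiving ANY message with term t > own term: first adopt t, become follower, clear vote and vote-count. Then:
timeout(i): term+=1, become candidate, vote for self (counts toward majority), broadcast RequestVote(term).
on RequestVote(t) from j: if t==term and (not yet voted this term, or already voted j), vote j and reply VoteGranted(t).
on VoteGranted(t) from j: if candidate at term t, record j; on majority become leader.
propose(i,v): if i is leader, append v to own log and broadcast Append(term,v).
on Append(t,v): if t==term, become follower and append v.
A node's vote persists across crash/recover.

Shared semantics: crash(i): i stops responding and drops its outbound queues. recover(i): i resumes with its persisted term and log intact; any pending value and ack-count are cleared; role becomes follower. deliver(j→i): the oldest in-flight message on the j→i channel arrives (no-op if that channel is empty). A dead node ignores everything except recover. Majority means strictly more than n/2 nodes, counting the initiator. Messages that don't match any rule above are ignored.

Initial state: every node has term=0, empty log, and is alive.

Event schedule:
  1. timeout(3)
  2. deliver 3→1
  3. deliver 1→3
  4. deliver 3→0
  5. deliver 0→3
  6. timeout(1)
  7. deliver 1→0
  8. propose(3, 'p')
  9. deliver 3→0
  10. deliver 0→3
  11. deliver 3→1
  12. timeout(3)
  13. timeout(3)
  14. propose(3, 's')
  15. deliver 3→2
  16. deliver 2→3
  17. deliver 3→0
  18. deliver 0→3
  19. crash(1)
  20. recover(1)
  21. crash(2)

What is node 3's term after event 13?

3

e1 timeout(3): 3[cand,t=1,-]
e2 deliver 3→1: 1[foll,t=1,-]
e3 deliver 1→3: ·
e4 deliver 3→0: 0[foll,t=1,-]
e5 deliver 0→3: 3[lead,t=1,-]
e6 timeout(1): 1[cand,t=2,-]
e7 deliver 1→0: 0[foll,t=2,-]
e8 propose(3,'p'): 3[lead,t=1,p]
e9 deliver 3→0: ·
e10 deliver 0→3: ·
e11 deliver 3→1: ·
e12 timeout(3): 3[cand,t=2,p]
e13 timeout(3): 3[cand,t=3,p]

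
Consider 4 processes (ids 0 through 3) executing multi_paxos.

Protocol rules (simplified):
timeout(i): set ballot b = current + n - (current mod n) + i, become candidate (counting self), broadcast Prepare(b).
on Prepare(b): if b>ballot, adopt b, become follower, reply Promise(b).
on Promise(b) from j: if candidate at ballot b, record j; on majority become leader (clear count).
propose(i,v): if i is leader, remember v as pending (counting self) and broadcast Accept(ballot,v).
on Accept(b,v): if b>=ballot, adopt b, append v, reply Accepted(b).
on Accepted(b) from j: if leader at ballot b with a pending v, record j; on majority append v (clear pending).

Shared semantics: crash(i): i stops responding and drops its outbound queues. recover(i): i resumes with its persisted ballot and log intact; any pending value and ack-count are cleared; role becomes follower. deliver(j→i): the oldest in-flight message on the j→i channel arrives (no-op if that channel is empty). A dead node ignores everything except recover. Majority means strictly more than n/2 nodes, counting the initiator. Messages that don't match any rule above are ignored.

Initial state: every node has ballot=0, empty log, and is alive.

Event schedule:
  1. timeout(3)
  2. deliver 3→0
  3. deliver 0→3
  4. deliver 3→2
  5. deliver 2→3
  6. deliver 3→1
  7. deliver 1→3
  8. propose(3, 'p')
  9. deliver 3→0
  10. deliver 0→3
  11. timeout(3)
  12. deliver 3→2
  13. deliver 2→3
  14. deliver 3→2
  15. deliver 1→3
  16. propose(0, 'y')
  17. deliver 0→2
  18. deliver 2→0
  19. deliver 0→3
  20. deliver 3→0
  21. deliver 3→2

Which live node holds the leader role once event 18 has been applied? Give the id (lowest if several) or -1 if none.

-1

e1 timeout(3): 3[cand,b=7,-]
e2 deliver 3→0: 0[foll,b=7,-]
e3 deliver 0→3: ·
e4 deliver 3→2: 2[foll,b=7,-]
e5 deliver 2→3: 3[lead,b=7,-]
e6 deliver 3→1: 1[foll,b=7,-]
e7 deliver 1→3: ·
e8 propose(3,'p'): ·
e9 deliver 3→0: 0[foll,b=7,p]
e10 deliver 0→3: ·
e11 timeout(3): 3[cand,b=11,-]
e12 deliver 3→2: 2[foll,b=7,p]
e13 deliver 2→3: ·
e14 deliver 3→2: 2[foll,b=11,p]
e15 deliver 1→3: ·
e16 propose(0,'y'): ·
e17 deliver 0→2: ·
e18 deliver 2→0: ·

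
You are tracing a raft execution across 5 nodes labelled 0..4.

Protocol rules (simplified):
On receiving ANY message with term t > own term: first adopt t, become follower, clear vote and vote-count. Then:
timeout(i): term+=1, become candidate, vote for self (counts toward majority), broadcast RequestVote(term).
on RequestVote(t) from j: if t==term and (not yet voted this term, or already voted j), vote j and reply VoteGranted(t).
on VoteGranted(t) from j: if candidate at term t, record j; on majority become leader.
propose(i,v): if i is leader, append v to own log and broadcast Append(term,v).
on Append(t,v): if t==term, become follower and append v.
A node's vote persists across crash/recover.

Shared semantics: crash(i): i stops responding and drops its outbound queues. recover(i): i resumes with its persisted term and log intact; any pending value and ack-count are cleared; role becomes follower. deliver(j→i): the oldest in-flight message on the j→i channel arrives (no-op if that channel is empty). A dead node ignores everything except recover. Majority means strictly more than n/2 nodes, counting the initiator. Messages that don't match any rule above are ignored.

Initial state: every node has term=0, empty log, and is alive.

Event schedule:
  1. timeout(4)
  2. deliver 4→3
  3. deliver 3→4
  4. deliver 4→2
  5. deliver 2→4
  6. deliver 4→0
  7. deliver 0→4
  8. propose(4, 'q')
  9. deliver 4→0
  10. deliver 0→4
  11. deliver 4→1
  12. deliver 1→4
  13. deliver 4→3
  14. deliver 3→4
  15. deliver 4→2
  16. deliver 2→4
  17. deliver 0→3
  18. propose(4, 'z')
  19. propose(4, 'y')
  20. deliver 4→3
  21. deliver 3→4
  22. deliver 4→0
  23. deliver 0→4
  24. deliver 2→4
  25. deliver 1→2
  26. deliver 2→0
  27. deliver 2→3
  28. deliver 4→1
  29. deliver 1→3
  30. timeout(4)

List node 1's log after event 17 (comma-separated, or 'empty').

empty

step 1 timeout(4): 4={cand,t=1,log=-}
step 2 deliver 4→3: 3={foll,t=1,log=-}
step 3 deliver 3→4: —
step 4 deliver 4→2: 2={foll,t=1,log=-}
step 5 deliver 2→4: 4={lead,t=1,log=-}
step 6 deliver 4→0: 0={foll,t=1,log=-}
step 7 deliver 0→4: —
step 8 propose(4,'q'): 4={lead,t=1,log=q}
step 9 deliver 4→0: 0={foll,t=1,log=q}
step 10 deliver 0→4: —
step 11 deliver 4→1: 1={foll,t=1,log=-}
step 12 deliver 1→4: —
step 13 deliver 4→3: 3={foll,t=1,log=q}
step 14 deliver 3→4: —
step 15 deliver 4→2: 2={foll,t=1,log=q}
step 16 deliver 2→4: —
step 17 deliver 0→3: —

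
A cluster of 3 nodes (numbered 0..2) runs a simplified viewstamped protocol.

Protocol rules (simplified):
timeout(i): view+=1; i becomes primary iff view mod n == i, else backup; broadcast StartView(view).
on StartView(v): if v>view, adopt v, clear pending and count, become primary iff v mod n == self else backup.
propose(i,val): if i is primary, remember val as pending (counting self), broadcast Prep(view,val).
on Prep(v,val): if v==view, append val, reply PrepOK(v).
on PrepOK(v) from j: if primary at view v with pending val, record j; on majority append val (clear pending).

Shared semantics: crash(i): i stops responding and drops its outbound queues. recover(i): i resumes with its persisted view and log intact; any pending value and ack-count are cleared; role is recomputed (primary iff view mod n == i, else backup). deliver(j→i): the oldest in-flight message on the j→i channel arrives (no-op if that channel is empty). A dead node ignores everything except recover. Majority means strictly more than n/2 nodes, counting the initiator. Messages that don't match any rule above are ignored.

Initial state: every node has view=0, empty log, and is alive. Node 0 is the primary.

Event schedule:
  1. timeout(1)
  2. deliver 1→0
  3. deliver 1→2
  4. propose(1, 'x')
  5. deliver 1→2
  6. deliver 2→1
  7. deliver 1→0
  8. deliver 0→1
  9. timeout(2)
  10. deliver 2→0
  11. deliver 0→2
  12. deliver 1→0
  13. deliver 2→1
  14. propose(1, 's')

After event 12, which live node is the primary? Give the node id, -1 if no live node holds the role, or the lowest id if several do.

e1 timeout(1): 1[prim,v=1,-]
e2 deliver 1→0: 0[back,v=1,-]
e3 deliver 1→2: 2[back,v=1,-]
e4 propose(1,'x'): ·
e5 deliver 1→2: 2[back,v=1,x]
e6 deliver 2→1: 1[prim,v=1,x]
e7 deliver 1→0: 0[back,v=1,x]
e8 deliver 0→1: ·
e9 timeout(2): 2[prim,v=2,x]
e10 deliver 2→0: 0[back,v=2,x]
e11 deliver 0→2: ·
e12 deliver 1→0: ·

1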